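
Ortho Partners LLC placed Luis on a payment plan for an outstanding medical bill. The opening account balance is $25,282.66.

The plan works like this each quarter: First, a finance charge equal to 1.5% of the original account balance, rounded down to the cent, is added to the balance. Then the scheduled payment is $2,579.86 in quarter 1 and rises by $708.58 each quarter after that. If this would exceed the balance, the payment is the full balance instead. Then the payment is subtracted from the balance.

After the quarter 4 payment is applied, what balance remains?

$12,228.66

Quarter 1: opening $25,282.66; interest $379.23 → $25,661.89; payment $2,579.86; balance $23,082.03
Quarter 2: opening $23,082.03; interest $379.23 → $23,461.26; payment $3,288.44; balance $20,172.82
Quarter 3: opening $20,172.82; interest $379.23 → $20,552.05; payment $3,997.02; balance $16,555.03
Quarter 4: opening $16,555.03; interest $379.23 → $16,934.26; payment $4,705.60; balance $12,228.66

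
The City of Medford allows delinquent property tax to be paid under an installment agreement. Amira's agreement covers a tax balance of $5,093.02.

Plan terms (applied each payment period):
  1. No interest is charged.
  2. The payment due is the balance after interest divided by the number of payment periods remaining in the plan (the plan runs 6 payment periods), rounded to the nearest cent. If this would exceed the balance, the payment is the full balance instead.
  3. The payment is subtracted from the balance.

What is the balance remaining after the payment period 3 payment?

$2,546.50

Payment period 1: opening $5,093.02; payment $848.84; balance $4,244.18
Payment period 2: opening $4,244.18; payment $848.84; balance $3,395.34
Payment period 3: opening $3,395.34; payment $848.84; balance $2,546.50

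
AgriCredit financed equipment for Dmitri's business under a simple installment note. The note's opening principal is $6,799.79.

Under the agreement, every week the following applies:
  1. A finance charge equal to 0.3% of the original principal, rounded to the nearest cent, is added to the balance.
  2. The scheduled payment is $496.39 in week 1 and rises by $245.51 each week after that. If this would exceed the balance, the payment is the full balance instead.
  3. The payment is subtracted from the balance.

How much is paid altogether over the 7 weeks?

Week 1: $6,799.79 +$20.40 interest = $6,820.19; pay $496.39 → $6,323.80
Week 2: $6,323.80 +$20.40 interest = $6,344.20; pay $741.90 → $5,602.30
Week 3: $5,602.30 +$20.40 interest = $5,622.70; pay $987.41 → $4,635.29
Week 4: $4,635.29 +$20.40 interest = $4,655.69; pay $1,232.92 → $3,422.77
Week 5: $3,422.77 +$20.40 interest = $3,443.17; pay $1,478.43 → $1,964.74
Week 6: $1,964.74 +$20.40 interest = $1,985.14; pay $1,723.94 → $261.20
Week 7: $261.20 +$20.40 interest = $281.60; pay $281.60 → $0.00
Total paid: $6,942.59

$6,942.59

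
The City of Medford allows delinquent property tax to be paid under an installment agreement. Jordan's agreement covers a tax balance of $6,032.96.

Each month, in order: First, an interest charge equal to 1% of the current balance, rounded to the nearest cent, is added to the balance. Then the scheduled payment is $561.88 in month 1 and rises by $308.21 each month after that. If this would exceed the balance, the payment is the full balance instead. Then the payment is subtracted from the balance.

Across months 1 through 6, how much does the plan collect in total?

$6,256.59

Month 1: $6,032.96 +$60.33 interest = $6,093.29; pay $561.88 → $5,531.41
Month 2: $5,531.41 +$55.31 interest = $5,586.72; pay $870.09 → $4,716.63
Month 3: $4,716.63 +$47.17 interest = $4,763.80; pay $1,178.30 → $3,585.50
Month 4: $3,585.50 +$35.86 interest = $3,621.36; pay $1,486.51 → $2,134.85
Month 5: $2,134.85 +$21.35 interest = $2,156.20; pay $1,794.72 → $361.48
Month 6: $361.48 +$3.61 interest = $365.09; pay $365.09 → $0.00
Total paid: $6,256.59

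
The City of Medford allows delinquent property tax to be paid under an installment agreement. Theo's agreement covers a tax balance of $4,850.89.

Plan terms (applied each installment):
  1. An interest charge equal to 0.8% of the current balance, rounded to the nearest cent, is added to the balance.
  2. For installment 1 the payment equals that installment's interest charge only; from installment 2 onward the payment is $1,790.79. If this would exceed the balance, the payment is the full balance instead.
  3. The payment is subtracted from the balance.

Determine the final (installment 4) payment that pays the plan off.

$1,343.57

Installment 1: opening $4,850.89; interest $38.81 → $4,889.70; payment $38.81; balance $4,850.89
Installment 2: opening $4,850.89; interest $38.81 → $4,889.70; payment $1,790.79; balance $3,098.91
Installment 3: opening $3,098.91; interest $24.79 → $3,123.70; payment $1,790.79; balance $1,332.91
Installment 4: opening $1,332.91; interest $10.66 → $1,343.57; payment $1,343.57; balance $0.00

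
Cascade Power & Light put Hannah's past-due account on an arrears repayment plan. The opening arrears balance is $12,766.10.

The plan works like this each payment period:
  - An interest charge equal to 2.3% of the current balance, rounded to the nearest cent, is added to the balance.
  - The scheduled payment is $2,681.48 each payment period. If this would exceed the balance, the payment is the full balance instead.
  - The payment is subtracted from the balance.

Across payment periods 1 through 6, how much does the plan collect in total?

$13,678.31

Payment period 1: opening $12,766.10; interest $293.62 → $13,059.72; payment $2,681.48; balance $10,378.24
Payment period 2: opening $10,378.24; interest $238.70 → $10,616.94; payment $2,681.48; balance $7,935.46
Payment period 3: opening $7,935.46; interest $182.52 → $8,117.98; payment $2,681.48; balance $5,436.50
Payment period 4: opening $5,436.50; interest $125.04 → $5,561.54; payment $2,681.48; balance $2,880.06
Payment period 5: opening $2,880.06; interest $66.24 → $2,946.30; payment $2,681.48; balance $264.82
Payment period 6: opening $264.82; interest $6.09 → $270.91; payment $270.91; balance $0.00
Total paid: $13,678.31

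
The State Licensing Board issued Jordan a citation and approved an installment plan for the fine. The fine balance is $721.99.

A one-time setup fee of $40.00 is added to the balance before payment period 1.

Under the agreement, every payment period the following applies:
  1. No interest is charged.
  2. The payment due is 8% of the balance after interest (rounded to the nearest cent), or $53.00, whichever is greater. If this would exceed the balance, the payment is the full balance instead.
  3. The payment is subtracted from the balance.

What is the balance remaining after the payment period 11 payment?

Payment period 1: opening $761.99; payment $60.96; balance $701.03
Payment period 2: opening $701.03; payment $56.08; balance $644.95
Payment period 3: opening $644.95; payment $53.00; balance $591.95
Payment period 4: opening $591.95; payment $53.00; balance $538.95
Payment period 5: opening $538.95; payment $53.00; balance $485.95
Payment period 6: opening $485.95; payment $53.00; balance $432.95
Payment period 7: opening $432.95; payment $53.00; balance $379.95
Payment period 8: opening $379.95; payment $53.00; balance $326.95
Payment period 9: opening $326.95; payment $53.00; balance $273.95
Payment period 10: opening $273.95; payment $53.00; balance $220.95
Payment period 11: opening $220.95; payment $53.00; balance $167.95

$167.95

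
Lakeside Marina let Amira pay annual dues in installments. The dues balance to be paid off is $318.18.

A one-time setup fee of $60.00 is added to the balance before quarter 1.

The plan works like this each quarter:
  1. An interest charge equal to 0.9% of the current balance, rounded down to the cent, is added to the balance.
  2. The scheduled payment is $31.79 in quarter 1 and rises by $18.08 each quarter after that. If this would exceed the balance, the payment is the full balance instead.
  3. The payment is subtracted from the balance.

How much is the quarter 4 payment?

Quarter 1: $378.18 +$3.40 interest = $381.58; pay $31.79 → $349.79
Quarter 2: $349.79 +$3.14 interest = $352.93; pay $49.87 → $303.06
Quarter 3: $303.06 +$2.72 interest = $305.78; pay $67.95 → $237.83
Quarter 4: $237.83 +$2.14 interest = $239.97; pay $86.03 → $153.94

$86.03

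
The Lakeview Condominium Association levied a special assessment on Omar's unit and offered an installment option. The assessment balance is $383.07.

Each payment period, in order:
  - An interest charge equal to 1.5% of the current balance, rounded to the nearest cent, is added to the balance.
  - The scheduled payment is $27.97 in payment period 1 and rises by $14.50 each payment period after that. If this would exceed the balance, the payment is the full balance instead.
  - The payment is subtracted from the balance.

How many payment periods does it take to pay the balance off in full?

7

# | Opening | Interest | Payment | End bal
1 | $383.07 | $5.75 | $27.97 | $360.85
2 | $360.85 | $5.41 | $42.47 | $323.79
3 | $323.79 | $4.86 | $56.97 | $271.68
4 | $271.68 | $4.08 | $71.47 | $204.29
5 | $204.29 | $3.06 | $85.97 | $121.38
6 | $121.38 | $1.82 | $100.47 | $22.73
7 | $22.73 | $0.34 | $23.07 | $0.00
Balance reaches $0.00 in payment period 7.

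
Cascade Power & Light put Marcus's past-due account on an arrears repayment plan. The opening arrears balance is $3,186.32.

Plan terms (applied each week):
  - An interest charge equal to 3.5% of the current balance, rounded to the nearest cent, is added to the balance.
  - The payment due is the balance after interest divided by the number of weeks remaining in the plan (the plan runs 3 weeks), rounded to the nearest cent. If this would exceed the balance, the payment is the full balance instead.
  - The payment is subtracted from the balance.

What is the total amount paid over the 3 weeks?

Week 1: opening $3,186.32; interest $111.52 → $3,297.84; payment $1,099.28; balance $2,198.56
Week 2: opening $2,198.56; interest $76.95 → $2,275.51; payment $1,137.76; balance $1,137.75
Week 3: opening $1,137.75; interest $39.82 → $1,177.57; payment $1,177.57; balance $0.00
Total paid: $3,414.61

$3,414.61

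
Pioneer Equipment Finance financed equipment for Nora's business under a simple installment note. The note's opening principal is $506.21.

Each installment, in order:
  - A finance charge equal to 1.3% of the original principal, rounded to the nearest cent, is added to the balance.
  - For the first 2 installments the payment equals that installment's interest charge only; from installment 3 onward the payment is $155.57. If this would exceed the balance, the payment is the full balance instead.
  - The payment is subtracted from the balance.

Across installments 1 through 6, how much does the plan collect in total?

$545.69

# | Opening | Interest | Payment | End bal
1 | $506.21 | $6.58 | $6.58 | $506.21
2 | $506.21 | $6.58 | $6.58 | $506.21
3 | $506.21 | $6.58 | $155.57 | $357.22
4 | $357.22 | $6.58 | $155.57 | $208.23
5 | $208.23 | $6.58 | $155.57 | $59.24
6 | $59.24 | $6.58 | $65.82 | $0.00
Total paid: $545.69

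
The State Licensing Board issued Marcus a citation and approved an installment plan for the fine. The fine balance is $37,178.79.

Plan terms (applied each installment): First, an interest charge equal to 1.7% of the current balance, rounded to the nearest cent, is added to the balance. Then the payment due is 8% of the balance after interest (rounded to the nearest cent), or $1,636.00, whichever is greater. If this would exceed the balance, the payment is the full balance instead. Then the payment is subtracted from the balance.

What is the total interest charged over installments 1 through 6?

$3,231.96

Installment 1: opening $37,178.79; interest $632.04 → $37,810.83; payment $3,024.87; balance $34,785.96
Installment 2: opening $34,785.96; interest $591.36 → $35,377.32; payment $2,830.19; balance $32,547.13
Installment 3: opening $32,547.13; interest $553.30 → $33,100.43; payment $2,648.03; balance $30,452.40
Installment 4: opening $30,452.40; interest $517.69 → $30,970.09; payment $2,477.61; balance $28,492.48
Installment 5: opening $28,492.48; interest $484.37 → $28,976.85; payment $2,318.15; balance $26,658.70
Installment 6: opening $26,658.70; interest $453.20 → $27,111.90; payment $2,168.95; balance $24,942.95
Total interest: $632.04 + $591.36 + $553.30 + $517.69 + $484.37 + $453.20 = $3,231.96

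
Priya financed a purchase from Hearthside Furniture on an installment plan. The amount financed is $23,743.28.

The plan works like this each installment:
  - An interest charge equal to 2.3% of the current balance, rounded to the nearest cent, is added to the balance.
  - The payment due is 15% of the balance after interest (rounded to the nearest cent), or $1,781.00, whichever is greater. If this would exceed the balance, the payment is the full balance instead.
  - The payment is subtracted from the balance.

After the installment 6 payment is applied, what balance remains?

Installment 1: $23,743.28 +$546.10 interest = $24,289.38; pay $3,643.41 → $20,645.97
Installment 2: $20,645.97 +$474.86 interest = $21,120.83; pay $3,168.12 → $17,952.71
Installment 3: $17,952.71 +$412.91 interest = $18,365.62; pay $2,754.84 → $15,610.78
Installment 4: $15,610.78 +$359.05 interest = $15,969.83; pay $2,395.47 → $13,574.36
Installment 5: $13,574.36 +$312.21 interest = $13,886.57; pay $2,082.99 → $11,803.58
Installment 6: $11,803.58 +$271.48 interest = $12,075.06; pay $1,811.26 → $10,263.80

$10,263.80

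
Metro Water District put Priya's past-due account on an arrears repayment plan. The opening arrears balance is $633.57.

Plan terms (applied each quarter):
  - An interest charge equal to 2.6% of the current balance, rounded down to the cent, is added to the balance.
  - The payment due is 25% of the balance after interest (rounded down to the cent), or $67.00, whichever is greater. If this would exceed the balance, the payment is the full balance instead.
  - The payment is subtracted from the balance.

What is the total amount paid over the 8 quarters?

$693.33

# | Opening | Interest | Payment | End bal
1 | $633.57 | $16.47 | $162.51 | $487.53
2 | $487.53 | $12.67 | $125.05 | $375.15
3 | $375.15 | $9.75 | $96.22 | $288.68
4 | $288.68 | $7.50 | $74.04 | $222.14
5 | $222.14 | $5.77 | $67.00 | $160.91
6 | $160.91 | $4.18 | $67.00 | $98.09
7 | $98.09 | $2.55 | $67.00 | $33.64
8 | $33.64 | $0.87 | $34.51 | $0.00
Total paid: $693.33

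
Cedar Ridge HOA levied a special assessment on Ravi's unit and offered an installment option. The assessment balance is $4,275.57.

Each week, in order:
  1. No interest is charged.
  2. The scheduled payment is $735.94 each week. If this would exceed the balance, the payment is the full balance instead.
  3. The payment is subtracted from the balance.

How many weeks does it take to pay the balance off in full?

# | Opening | Payment | End bal
1 | $4,275.57 | $735.94 | $3,539.63
2 | $3,539.63 | $735.94 | $2,803.69
3 | $2,803.69 | $735.94 | $2,067.75
4 | $2,067.75 | $735.94 | $1,331.81
5 | $1,331.81 | $735.94 | $595.87
6 | $595.87 | $595.87 | $0.00
Balance reaches $0.00 in week 6.

6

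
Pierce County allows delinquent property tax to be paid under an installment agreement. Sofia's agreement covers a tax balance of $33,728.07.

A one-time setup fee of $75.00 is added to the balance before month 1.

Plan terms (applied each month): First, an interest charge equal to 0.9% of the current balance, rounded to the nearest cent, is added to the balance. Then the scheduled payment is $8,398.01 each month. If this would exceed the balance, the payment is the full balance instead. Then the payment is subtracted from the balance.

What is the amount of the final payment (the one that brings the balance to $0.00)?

$997.13

Month 1: opening $33,803.07; interest $304.23 → $34,107.30; payment $8,398.01; balance $25,709.29
Month 2: opening $25,709.29; interest $231.38 → $25,940.67; payment $8,398.01; balance $17,542.66
Month 3: opening $17,542.66; interest $157.88 → $17,700.54; payment $8,398.01; balance $9,302.53
Month 4: opening $9,302.53; interest $83.72 → $9,386.25; payment $8,398.01; balance $988.24
Month 5: opening $988.24; interest $8.89 → $997.13; payment $997.13; balance $0.00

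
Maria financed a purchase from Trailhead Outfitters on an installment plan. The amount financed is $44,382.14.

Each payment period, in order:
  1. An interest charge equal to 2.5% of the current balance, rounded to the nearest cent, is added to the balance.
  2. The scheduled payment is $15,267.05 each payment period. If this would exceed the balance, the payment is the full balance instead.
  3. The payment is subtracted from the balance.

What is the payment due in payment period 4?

$859.96

Payment period 1: $44,382.14 +$1,109.55 interest = $45,491.69; pay $15,267.05 → $30,224.64
Payment period 2: $30,224.64 +$755.62 interest = $30,980.26; pay $15,267.05 → $15,713.21
Payment period 3: $15,713.21 +$392.83 interest = $16,106.04; pay $15,267.05 → $838.99
Payment period 4: $838.99 +$20.97 interest = $859.96; pay $859.96 → $0.00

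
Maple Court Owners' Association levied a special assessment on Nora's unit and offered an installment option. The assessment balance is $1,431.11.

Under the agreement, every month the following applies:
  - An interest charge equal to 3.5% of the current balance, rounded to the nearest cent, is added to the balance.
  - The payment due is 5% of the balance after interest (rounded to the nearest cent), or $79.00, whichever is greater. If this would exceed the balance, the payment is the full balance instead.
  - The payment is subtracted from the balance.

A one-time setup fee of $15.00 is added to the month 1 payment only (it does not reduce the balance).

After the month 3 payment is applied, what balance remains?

Month 1: $1,431.11 +$50.09 interest = $1,481.20; pay $79.00 (+ $15.00 fee) → $1,402.20
Month 2: $1,402.20 +$49.08 interest = $1,451.28; pay $79.00 → $1,372.28
Month 3: $1,372.28 +$48.03 interest = $1,420.31; pay $79.00 → $1,341.31

$1,341.31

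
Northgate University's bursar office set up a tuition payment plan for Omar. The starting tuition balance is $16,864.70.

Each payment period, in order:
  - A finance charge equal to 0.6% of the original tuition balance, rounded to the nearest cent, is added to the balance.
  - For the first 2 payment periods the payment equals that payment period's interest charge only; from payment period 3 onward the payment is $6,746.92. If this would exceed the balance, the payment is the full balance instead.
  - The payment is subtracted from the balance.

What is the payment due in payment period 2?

Payment period 1: $16,864.70 +$101.19 interest = $16,965.89; pay $101.19 → $16,864.70
Payment period 2: $16,864.70 +$101.19 interest = $16,965.89; pay $101.19 → $16,864.70

$101.19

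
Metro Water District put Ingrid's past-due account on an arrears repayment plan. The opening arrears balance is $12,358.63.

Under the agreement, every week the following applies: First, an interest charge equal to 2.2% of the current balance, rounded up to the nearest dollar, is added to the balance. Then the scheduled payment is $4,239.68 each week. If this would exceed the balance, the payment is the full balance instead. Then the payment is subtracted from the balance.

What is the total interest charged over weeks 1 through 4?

Week 1: opening $12,358.63; interest $272.00 → $12,630.63; payment $4,239.68; balance $8,390.95
Week 2: opening $8,390.95; interest $185.00 → $8,575.95; payment $4,239.68; balance $4,336.27
Week 3: opening $4,336.27; interest $96.00 → $4,432.27; payment $4,239.68; balance $192.59
Week 4: opening $192.59; interest $5.00 → $197.59; payment $197.59; balance $0.00
Total interest: $272.00 + $185.00 + $96.00 + $5.00 = $558.00

$558.00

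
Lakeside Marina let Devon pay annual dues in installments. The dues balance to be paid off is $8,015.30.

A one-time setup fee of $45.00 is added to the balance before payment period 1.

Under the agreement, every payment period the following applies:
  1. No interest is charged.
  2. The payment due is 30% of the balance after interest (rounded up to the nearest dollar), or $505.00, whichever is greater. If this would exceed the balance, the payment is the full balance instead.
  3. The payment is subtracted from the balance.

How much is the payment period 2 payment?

Payment period 1: $8,060.30 − $2,419.00 → $5,641.30
Payment period 2: $5,641.30 − $1,693.00 → $3,948.30

$1,693.00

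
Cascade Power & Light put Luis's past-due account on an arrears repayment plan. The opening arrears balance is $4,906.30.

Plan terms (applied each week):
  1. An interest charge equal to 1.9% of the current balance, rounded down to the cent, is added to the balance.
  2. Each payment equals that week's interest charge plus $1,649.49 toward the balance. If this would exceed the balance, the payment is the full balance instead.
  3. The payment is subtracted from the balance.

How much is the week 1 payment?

Week 1: $4,906.30 +$93.21 interest = $4,999.51; pay $1,742.70 → $3,256.81

$1,742.70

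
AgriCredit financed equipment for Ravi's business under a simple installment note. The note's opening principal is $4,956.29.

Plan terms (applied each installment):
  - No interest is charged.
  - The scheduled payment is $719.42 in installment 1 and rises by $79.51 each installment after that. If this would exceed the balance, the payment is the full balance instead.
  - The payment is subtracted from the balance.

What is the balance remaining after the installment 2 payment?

$3,437.94

Installment 1: $4,956.29 − $719.42 → $4,236.87
Installment 2: $4,236.87 − $798.93 → $3,437.94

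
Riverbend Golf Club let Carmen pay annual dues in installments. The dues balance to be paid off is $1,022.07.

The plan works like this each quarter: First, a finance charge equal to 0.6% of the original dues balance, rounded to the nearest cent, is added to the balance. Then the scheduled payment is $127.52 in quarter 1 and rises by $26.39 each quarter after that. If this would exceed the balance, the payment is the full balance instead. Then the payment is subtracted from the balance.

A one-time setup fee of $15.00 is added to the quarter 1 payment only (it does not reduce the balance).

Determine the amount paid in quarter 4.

# | Opening | Interest | Payment | Fee | End bal
1 | $1,022.07 | $6.13 | $127.52 | $15.00 | $900.68
2 | $900.68 | $6.13 | $153.91 | — | $752.90
3 | $752.90 | $6.13 | $180.30 | — | $578.73
4 | $578.73 | $6.13 | $206.69 | — | $378.17

$206.69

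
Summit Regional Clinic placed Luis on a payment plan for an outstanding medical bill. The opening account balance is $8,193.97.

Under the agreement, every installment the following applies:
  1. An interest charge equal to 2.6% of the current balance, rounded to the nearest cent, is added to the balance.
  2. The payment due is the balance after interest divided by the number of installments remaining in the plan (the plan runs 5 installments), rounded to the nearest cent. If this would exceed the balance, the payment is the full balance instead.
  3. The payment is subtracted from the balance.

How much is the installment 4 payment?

Installment 1: opening $8,193.97; interest $213.04 → $8,407.01; payment $1,681.40; balance $6,725.61
Installment 2: opening $6,725.61; interest $174.87 → $6,900.48; payment $1,725.12; balance $5,175.36
Installment 3: opening $5,175.36; interest $134.56 → $5,309.92; payment $1,769.97; balance $3,539.95
Installment 4: opening $3,539.95; interest $92.04 → $3,631.99; payment $1,816.00; balance $1,815.99

$1,816.00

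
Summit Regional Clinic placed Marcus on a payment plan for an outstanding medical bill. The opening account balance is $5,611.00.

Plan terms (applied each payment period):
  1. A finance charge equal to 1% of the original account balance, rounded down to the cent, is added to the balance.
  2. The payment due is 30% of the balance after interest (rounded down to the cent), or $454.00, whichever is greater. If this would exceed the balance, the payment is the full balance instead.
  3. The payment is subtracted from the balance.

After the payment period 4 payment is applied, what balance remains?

Payment period 1: opening $5,611.00; interest $56.11 → $5,667.11; payment $1,700.13; balance $3,966.98
Payment period 2: opening $3,966.98; interest $56.11 → $4,023.09; payment $1,206.92; balance $2,816.17
Payment period 3: opening $2,816.17; interest $56.11 → $2,872.28; payment $861.68; balance $2,010.60
Payment period 4: opening $2,010.60; interest $56.11 → $2,066.71; payment $620.01; balance $1,446.70

$1,446.70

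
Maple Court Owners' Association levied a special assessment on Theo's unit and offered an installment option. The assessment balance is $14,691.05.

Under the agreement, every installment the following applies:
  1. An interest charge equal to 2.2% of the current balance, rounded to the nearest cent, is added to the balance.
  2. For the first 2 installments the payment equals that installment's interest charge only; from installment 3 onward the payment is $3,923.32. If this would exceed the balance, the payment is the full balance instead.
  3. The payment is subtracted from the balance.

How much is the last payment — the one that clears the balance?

$3,731.68

Installment 1: opening $14,691.05; interest $323.20 → $15,014.25; payment $323.20; balance $14,691.05
Installment 2: opening $14,691.05; interest $323.20 → $15,014.25; payment $323.20; balance $14,691.05
Installment 3: opening $14,691.05; interest $323.20 → $15,014.25; payment $3,923.32; balance $11,090.93
Installment 4: opening $11,090.93; interest $244.00 → $11,334.93; payment $3,923.32; balance $7,411.61
Installment 5: opening $7,411.61; interest $163.06 → $7,574.67; payment $3,923.32; balance $3,651.35
Installment 6: opening $3,651.35; interest $80.33 → $3,731.68; payment $3,731.68; balance $0.00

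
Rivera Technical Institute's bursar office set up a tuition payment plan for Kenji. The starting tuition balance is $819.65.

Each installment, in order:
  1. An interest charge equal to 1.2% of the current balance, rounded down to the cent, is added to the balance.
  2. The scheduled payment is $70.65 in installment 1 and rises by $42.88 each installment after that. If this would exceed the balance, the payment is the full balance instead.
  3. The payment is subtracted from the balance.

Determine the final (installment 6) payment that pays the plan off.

$75.09

Installment 1: opening $819.65; interest $9.83 → $829.48; payment $70.65; balance $758.83
Installment 2: opening $758.83; interest $9.10 → $767.93; payment $113.53; balance $654.40
Installment 3: opening $654.40; interest $7.85 → $662.25; payment $156.41; balance $505.84
Installment 4: opening $505.84; interest $6.07 → $511.91; payment $199.29; balance $312.62
Installment 5: opening $312.62; interest $3.75 → $316.37; payment $242.17; balance $74.20
Installment 6: opening $74.20; interest $0.89 → $75.09; payment $75.09; balance $0.00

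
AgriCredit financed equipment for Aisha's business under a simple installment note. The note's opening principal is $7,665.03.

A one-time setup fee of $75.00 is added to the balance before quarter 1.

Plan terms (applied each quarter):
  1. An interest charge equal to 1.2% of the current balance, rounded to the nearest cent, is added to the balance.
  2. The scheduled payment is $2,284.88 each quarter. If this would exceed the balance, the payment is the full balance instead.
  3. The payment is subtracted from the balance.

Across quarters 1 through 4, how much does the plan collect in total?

$7,952.47

# | Opening | Interest | Payment | End bal
1 | $7,740.03 | $92.88 | $2,284.88 | $5,548.03
2 | $5,548.03 | $66.58 | $2,284.88 | $3,329.73
3 | $3,329.73 | $39.96 | $2,284.88 | $1,084.81
4 | $1,084.81 | $13.02 | $1,097.83 | $0.00
Total paid: $7,952.47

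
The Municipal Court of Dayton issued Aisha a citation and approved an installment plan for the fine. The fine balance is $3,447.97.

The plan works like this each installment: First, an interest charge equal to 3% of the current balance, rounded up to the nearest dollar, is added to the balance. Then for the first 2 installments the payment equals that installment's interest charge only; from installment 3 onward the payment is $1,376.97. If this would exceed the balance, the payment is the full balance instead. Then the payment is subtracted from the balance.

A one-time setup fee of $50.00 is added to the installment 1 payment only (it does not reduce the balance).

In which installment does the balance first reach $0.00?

5

Installment 1: opening $3,447.97; interest $104.00 → $3,551.97; payment $104.00 (+ $50.00 fee); balance $3,447.97
Installment 2: opening $3,447.97; interest $104.00 → $3,551.97; payment $104.00; balance $3,447.97
Installment 3: opening $3,447.97; interest $104.00 → $3,551.97; payment $1,376.97; balance $2,175.00
Installment 4: opening $2,175.00; interest $66.00 → $2,241.00; payment $1,376.97; balance $864.03
Installment 5: opening $864.03; interest $26.00 → $890.03; payment $890.03; balance $0.00
Balance reaches $0.00 in installment 5.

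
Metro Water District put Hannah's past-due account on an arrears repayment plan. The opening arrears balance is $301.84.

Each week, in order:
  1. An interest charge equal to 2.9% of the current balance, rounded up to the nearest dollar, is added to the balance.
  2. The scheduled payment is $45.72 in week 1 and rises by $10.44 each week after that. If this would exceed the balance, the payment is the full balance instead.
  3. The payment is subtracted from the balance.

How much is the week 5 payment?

Week 1: opening $301.84; interest $9.00 → $310.84; payment $45.72; balance $265.12
Week 2: opening $265.12; interest $8.00 → $273.12; payment $56.16; balance $216.96
Week 3: opening $216.96; interest $7.00 → $223.96; payment $66.60; balance $157.36
Week 4: opening $157.36; interest $5.00 → $162.36; payment $77.04; balance $85.32
Week 5: opening $85.32; interest $3.00 → $88.32; payment $87.48; balance $0.84

$87.48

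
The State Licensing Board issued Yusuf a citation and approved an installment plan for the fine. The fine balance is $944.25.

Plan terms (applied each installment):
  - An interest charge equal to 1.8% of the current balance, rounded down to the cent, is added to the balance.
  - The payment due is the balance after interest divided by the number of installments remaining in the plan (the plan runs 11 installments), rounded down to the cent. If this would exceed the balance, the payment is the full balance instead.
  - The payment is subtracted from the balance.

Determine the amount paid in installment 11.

Installment 1: opening $944.25; interest $16.99 → $961.24; payment $87.38; balance $873.86
Installment 2: opening $873.86; interest $15.72 → $889.58; payment $88.95; balance $800.63
Installment 3: opening $800.63; interest $14.41 → $815.04; payment $90.56; balance $724.48
Installment 4: opening $724.48; interest $13.04 → $737.52; payment $92.19; balance $645.33
Installment 5: opening $645.33; interest $11.61 → $656.94; payment $93.84; balance $563.10
Installment 6: opening $563.10; interest $10.13 → $573.23; payment $95.53; balance $477.70
Installment 7: opening $477.70; interest $8.59 → $486.29; payment $97.25; balance $389.04
Installment 8: opening $389.04; interest $7.00 → $396.04; payment $99.01; balance $297.03
Installment 9: opening $297.03; interest $5.34 → $302.37; payment $100.79; balance $201.58
Installment 10: opening $201.58; interest $3.62 → $205.20; payment $102.60; balance $102.60
Installment 11: opening $102.60; interest $1.84 → $104.44; payment $104.44; balance $0.00

$104.44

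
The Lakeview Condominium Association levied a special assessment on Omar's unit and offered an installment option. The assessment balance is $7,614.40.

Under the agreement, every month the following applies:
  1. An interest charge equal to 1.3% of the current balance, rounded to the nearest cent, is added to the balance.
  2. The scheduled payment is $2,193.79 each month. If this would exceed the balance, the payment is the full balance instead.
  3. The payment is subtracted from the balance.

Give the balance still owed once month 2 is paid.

$3,397.56

Month 1: opening $7,614.40; interest $98.99 → $7,713.39; payment $2,193.79; balance $5,519.60
Month 2: opening $5,519.60; interest $71.75 → $5,591.35; payment $2,193.79; balance $3,397.56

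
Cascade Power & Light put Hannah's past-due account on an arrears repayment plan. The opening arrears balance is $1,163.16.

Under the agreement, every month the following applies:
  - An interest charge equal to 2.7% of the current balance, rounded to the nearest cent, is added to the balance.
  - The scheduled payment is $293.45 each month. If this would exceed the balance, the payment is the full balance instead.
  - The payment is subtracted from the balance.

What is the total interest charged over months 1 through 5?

Month 1: $1,163.16 +$31.41 interest = $1,194.57; pay $293.45 → $901.12
Month 2: $901.12 +$24.33 interest = $925.45; pay $293.45 → $632.00
Month 3: $632.00 +$17.06 interest = $649.06; pay $293.45 → $355.61
Month 4: $355.61 +$9.60 interest = $365.21; pay $293.45 → $71.76
Month 5: $71.76 +$1.94 interest = $73.70; pay $73.70 → $0.00
Total interest: $31.41 + $24.33 + $17.06 + $9.60 + $1.94 = $84.34

$84.34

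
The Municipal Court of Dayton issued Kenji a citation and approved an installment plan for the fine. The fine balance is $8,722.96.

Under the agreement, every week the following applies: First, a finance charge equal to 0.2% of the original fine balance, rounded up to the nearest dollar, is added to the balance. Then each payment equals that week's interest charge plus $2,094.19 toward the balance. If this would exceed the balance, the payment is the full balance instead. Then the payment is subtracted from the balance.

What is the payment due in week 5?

# | Opening | Interest | Payment | End bal
1 | $8,722.96 | $18.00 | $2,112.19 | $6,628.77
2 | $6,628.77 | $18.00 | $2,112.19 | $4,534.58
3 | $4,534.58 | $18.00 | $2,112.19 | $2,440.39
4 | $2,440.39 | $18.00 | $2,112.19 | $346.20
5 | $346.20 | $18.00 | $364.20 | $0.00

$364.20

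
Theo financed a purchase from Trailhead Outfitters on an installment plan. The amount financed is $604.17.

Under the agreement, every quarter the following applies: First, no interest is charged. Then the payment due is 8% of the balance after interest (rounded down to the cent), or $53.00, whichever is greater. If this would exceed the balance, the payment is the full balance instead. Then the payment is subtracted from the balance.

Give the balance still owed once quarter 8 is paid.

$180.17

# | Opening | Payment | End bal
1 | $604.17 | $53.00 | $551.17
2 | $551.17 | $53.00 | $498.17
3 | $498.17 | $53.00 | $445.17
4 | $445.17 | $53.00 | $392.17
5 | $392.17 | $53.00 | $339.17
6 | $339.17 | $53.00 | $286.17
7 | $286.17 | $53.00 | $233.17
8 | $233.17 | $53.00 | $180.17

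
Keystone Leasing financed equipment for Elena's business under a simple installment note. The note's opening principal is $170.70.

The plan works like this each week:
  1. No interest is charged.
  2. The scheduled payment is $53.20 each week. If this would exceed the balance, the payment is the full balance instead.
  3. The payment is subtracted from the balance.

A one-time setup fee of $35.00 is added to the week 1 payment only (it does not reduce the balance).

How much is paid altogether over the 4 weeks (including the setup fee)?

Week 1: $170.70 − $53.20 (+ $35.00 fee) → $117.50
Week 2: $117.50 − $53.20 → $64.30
Week 3: $64.30 − $53.20 → $11.10
Week 4: $11.10 − $11.10 → $0.00
Total paid: $205.70

$205.70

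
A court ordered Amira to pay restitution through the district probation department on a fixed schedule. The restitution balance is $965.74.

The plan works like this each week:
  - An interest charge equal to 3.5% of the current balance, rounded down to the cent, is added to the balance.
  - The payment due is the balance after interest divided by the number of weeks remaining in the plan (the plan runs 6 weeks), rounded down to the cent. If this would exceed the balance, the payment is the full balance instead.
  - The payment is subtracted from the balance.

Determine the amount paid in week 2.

Week 1: $965.74 +$33.80 interest = $999.54; pay $166.59 → $832.95
Week 2: $832.95 +$29.15 interest = $862.10; pay $172.42 → $689.68

$172.42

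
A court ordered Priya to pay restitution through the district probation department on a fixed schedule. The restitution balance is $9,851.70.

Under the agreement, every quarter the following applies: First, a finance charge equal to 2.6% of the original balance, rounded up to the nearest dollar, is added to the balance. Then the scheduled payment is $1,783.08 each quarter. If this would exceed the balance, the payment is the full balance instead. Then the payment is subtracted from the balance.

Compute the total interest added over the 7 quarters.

$1,799.00

Quarter 1: $9,851.70 +$257.00 interest = $10,108.70; pay $1,783.08 → $8,325.62
Quarter 2: $8,325.62 +$257.00 interest = $8,582.62; pay $1,783.08 → $6,799.54
Quarter 3: $6,799.54 +$257.00 interest = $7,056.54; pay $1,783.08 → $5,273.46
Quarter 4: $5,273.46 +$257.00 interest = $5,530.46; pay $1,783.08 → $3,747.38
Quarter 5: $3,747.38 +$257.00 interest = $4,004.38; pay $1,783.08 → $2,221.30
Quarter 6: $2,221.30 +$257.00 interest = $2,478.30; pay $1,783.08 → $695.22
Quarter 7: $695.22 +$257.00 interest = $952.22; pay $952.22 → $0.00
Total interest: $257.00 + $257.00 + $257.00 + $257.00 + $257.00 + $257.00 + $257.00 = $1,799.00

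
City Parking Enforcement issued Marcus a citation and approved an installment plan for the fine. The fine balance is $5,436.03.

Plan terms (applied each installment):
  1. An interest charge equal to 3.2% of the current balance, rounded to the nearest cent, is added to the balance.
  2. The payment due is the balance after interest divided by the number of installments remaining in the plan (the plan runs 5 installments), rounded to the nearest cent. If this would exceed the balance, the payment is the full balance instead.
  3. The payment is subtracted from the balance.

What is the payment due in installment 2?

$1,157.90

# | Opening | Interest | Payment | End bal
1 | $5,436.03 | $173.95 | $1,122.00 | $4,487.98
2 | $4,487.98 | $143.62 | $1,157.90 | $3,473.70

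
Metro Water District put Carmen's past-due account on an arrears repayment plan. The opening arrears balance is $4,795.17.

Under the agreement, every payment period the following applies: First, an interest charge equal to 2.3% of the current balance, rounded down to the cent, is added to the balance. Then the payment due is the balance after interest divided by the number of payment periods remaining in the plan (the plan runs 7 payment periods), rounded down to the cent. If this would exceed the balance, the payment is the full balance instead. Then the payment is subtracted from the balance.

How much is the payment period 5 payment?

Payment period 1: opening $4,795.17; interest $110.28 → $4,905.45; payment $700.77; balance $4,204.68
Payment period 2: opening $4,204.68; interest $96.70 → $4,301.38; payment $716.89; balance $3,584.49
Payment period 3: opening $3,584.49; interest $82.44 → $3,666.93; payment $733.38; balance $2,933.55
Payment period 4: opening $2,933.55; interest $67.47 → $3,001.02; payment $750.25; balance $2,250.77
Payment period 5: opening $2,250.77; interest $51.76 → $2,302.53; payment $767.51; balance $1,535.02

$767.51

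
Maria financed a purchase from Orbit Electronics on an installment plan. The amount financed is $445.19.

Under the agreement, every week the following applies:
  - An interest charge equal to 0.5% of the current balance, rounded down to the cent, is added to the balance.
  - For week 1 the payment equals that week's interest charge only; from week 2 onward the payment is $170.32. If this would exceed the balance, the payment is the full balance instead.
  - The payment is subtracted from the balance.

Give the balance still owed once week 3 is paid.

$108.15

Week 1: $445.19 +$2.22 interest = $447.41; pay $2.22 → $445.19
Week 2: $445.19 +$2.22 interest = $447.41; pay $170.32 → $277.09
Week 3: $277.09 +$1.38 interest = $278.47; pay $170.32 → $108.15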